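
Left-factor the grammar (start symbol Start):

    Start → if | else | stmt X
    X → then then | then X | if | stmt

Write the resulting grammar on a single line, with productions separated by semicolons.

Start → if | else | stmt X; X → if | stmt | then X1; X1 → then | X

X has alternatives sharing prefix 'then': factor to X → then X1 with X1 → then | X.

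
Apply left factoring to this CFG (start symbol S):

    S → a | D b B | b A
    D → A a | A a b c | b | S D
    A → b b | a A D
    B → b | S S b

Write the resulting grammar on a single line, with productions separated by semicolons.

D has alternatives sharing prefix 'A a': factor to D → A a D' with D' → ε | b c.

S → a | D b B | b A; D → b | S D | A a D'; A → b b | a A D; B → b | S S b; D' → ε | b c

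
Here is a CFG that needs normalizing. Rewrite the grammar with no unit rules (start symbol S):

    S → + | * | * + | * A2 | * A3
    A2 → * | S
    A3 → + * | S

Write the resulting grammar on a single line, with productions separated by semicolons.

S → + | * | * + | * A2 | * A3; A2 → * | + | * + | * A2 | * A3; A3 → + | * | * + | * A2 | * A3 | + *

Unit pairs: A2 ⇒* {S}; A3 ⇒* {S}.
For each unit pair (A, B), copy every non-unit production of B to A, then drop all unit productions.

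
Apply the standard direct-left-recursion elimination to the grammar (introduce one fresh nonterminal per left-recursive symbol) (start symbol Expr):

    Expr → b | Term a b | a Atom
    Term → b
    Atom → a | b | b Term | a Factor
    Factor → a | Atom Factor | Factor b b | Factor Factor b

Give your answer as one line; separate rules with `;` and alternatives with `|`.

Expr → b | Term a b | a Atom; Term → b; Atom → a | b | b Term | a Factor; Factor → a Factor1 | Atom Factor Factor1; Factor1 → b b Factor1 | Factor b Factor1 | ε

Factor is directly left-recursive.
For Factor: α = {b b, Factor b}, β = {a, Atom Factor}. Rewrite as Factor → β Factor1 and Factor1 → α Factor1 | ε.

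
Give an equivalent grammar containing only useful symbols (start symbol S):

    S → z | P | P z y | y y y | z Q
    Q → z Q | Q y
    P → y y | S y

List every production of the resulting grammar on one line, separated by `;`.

Generating nonterminals: {P, S}.
Reachable from S after that: {P, S}.
Removed useless symbols: {Q} and every production mentioning them.

S → z | P | P z y | y y y; P → y y | S y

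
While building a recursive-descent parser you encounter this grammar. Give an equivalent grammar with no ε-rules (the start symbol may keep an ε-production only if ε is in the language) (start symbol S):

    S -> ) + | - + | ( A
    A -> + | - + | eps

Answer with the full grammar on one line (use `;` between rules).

S -> ) + | - + | ( A | (; A -> + | - +

The nullable symbols are {A}.
ε ∉ L(G), so no ε-production is kept.
Add the nullable-subset variants: S → ( A gives ( A | (.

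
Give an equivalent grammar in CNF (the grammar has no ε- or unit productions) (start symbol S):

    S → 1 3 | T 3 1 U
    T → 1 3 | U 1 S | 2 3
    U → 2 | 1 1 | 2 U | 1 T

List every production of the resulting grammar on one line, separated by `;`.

S → X1 X2 | T Y1; T → X1 X2 | U Y3 | X3 X2; U → 2 | X1 X1 | X3 U | X1 T; X1 → 1; X2 → 3; X3 → 2; Y1 → X2 Y2; Y2 → X1 U; Y3 → X1 S

Introduce a nonterminal for each terminal appearing in a rule of length ≥ 2: X1 → 1, X2 → 3, X3 → 2.
Binarize each right-hand side of length ≥ 3 by chaining fresh nonterminals (Y1, Y2, …): affected rules were S → T X2 X1 U; T → U X1 S.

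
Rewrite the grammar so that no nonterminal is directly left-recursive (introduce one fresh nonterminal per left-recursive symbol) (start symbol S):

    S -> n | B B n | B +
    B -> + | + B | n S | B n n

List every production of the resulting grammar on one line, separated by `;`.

S -> n | B B n | B +; B -> + B' | + B B' | n S B'; B' -> n n B' | ε

B is directly left-recursive.
For B: α = {n n}, β = {+, + B, n S}. Rewrite as B → β B' and B' → α B' | ε.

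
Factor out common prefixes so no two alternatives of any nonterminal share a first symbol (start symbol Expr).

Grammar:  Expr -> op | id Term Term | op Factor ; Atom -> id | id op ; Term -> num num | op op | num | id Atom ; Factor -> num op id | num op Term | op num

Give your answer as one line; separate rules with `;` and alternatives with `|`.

Expr has alternatives sharing prefix 'op': factor to Expr → op Expr1 with Expr1 → ε | Factor.
Atom has alternatives sharing prefix 'id': factor to Atom → id Atom1 with Atom1 → ε | op.
Term has alternatives sharing prefix 'num': factor to Term → num Term1 with Term1 → num | ε.
Factor has alternatives sharing prefix 'num op': factor to Factor → num op Factor1 with Factor1 → id | Term.

Expr -> id Term Term | op Expr1; Atom -> id Atom1; Term -> op op | id Atom | num Term1; Factor -> op num | num op Factor1; Expr1 -> ε | Factor; Atom1 -> ε | op; Term1 -> num | ε; Factor1 -> id | Term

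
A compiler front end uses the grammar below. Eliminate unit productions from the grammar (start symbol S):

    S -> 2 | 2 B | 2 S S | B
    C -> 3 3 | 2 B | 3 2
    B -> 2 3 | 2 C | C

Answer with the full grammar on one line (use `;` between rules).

Unit pairs: B ⇒* {C}; S ⇒* {B, C}.
For every A with A ⇒* B via unit rules, add B's non-unit alternatives to A; then delete every rule of the form X → Y.

S -> 2 3 | 2 C | 3 3 | 2 B | 3 2 | 2 | 2 S S; C -> 3 3 | 2 B | 3 2; B -> 2 3 | 2 C | 3 3 | 2 B | 3 2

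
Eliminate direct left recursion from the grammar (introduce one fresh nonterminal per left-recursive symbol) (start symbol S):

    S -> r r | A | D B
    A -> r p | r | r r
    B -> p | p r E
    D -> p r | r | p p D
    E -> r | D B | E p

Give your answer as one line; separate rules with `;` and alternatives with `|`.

S -> r r | A | D B; A -> r p | r | r r; B -> p | p r E; D -> p r | r | p p D; E -> r E' | D B E'; E' -> p E' | ε

Left recursion appears on E.
For E: α = {p}, β = {r, D B}. Rewrite as E → β E' and E' → α E' | ε.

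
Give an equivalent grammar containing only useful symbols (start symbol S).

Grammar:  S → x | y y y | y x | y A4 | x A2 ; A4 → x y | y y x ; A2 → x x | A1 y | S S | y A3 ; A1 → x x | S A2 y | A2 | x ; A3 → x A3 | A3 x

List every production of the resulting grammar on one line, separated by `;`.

S → x | y y y | y x | y A4 | x A2; A4 → x y | y y x; A2 → x x | A1 y | S S; A1 → x x | S A2 y | A2 | x

Generating nonterminals: {A1, A2, A4, S}.
Reachable from S after that: {A1, A2, A4, S}.
Removed useless symbols: {A3} and every production mentioning them.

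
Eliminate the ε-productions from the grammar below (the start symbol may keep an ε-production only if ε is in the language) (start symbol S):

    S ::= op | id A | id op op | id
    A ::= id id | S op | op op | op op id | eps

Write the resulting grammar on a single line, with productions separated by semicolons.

S ::= op | id A | id | id op op; A ::= id id | S op | op op | op op id

The nullable symbols are {A}.
ε ∉ L(G), so no ε-production is kept.
Expand every rule over subsets of its nullable positions: S → id A gives id A | id.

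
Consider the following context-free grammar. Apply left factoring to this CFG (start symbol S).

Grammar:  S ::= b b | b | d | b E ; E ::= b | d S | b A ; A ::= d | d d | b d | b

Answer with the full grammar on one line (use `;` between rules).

S ::= d | b S'; E ::= d S | b E'; A ::= d A' | b A''; S' ::= b | ε | E; E' ::= ε | A; A' ::= ε | d; A'' ::= d | ε

S has alternatives sharing prefix 'b': factor to S → b S' with S' → b | ε | E.
E has alternatives sharing prefix 'b': factor to E → b E' with E' → ε | A.
A has alternatives sharing prefix 'd': factor to A → d A' with A' → ε | d.
A has alternatives sharing prefix 'b': factor to A → b A'' with A'' → d | ε.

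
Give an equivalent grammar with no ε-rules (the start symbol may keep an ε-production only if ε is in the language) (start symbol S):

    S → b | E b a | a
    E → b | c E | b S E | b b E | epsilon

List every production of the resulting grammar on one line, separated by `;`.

Nullable set = {E}.
ε ∉ L(G), so no ε-production is kept.
Add the nullable-subset variants: S → E b a gives E b a | b a. E → c E gives c E | c. E → b S E gives b S E | b S. E → b b E gives b b E | b b.

S → b | E b a | b a | a; E → b | c E | c | b S E | b S | b b E | b b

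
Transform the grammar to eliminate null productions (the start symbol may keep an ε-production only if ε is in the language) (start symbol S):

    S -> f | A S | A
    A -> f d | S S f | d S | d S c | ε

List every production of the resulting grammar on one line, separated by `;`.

The nullable symbols are {A, S}.
ε ∈ L(G) since S is nullable, so keep S → ε.
Add the nullable-subset variants: S → A S gives A S | A. A → S S f gives S S f | S f | f. A → d S gives d S | d. A → d S c gives d S c | d c.

S -> f | A S | A | ε; A -> f d | S S f | S f | f | d S | d | d S c | d c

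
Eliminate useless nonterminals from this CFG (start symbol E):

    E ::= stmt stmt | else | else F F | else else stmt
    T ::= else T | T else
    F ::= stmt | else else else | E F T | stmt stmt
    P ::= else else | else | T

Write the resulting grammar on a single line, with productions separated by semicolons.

E ::= stmt stmt | else | else F F | else else stmt; F ::= stmt | else else else | stmt stmt

Generating nonterminals: {E, F, P}.
Reachable from E after that: {E, F}.
Removed useless symbols: {P, T} and every production mentioning them.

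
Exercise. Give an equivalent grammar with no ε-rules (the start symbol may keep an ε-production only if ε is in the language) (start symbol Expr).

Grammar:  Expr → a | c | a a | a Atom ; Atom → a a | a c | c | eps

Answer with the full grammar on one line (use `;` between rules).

Expr → a | c | a a | a Atom; Atom → a a | a c | c

The nullable symbols are {Atom}.
ε ∉ L(G), so no ε-production is kept.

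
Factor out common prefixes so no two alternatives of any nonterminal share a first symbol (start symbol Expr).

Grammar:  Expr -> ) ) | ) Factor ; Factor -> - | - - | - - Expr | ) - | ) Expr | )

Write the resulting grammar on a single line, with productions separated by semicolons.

Expr has alternatives sharing prefix ')': factor to Expr → ) Expr1 with Expr1 → ) | Factor.
Factor has alternatives sharing prefix '-': factor to Factor → - Factor1 with Factor1 → ε | - | - Expr.
Factor has alternatives sharing prefix ')': factor to Factor → ) Factor2 with Factor2 → - | Expr | ε.
Factor1 has alternatives sharing prefix '-': factor to Factor1 → - Factor11 with Factor11 → ε | Expr.

Expr -> ) Expr1; Factor -> - Factor1 | ) Factor2; Expr1 -> ) | Factor; Factor1 -> ε | - Factor11; Factor2 -> - | Expr | ε; Factor11 -> ε | Expr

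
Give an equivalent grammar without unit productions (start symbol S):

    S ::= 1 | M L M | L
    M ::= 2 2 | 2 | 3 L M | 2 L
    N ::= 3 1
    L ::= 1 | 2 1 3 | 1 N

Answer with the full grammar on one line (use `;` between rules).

S ::= 1 | 2 1 3 | 1 N | M L M; M ::= 2 2 | 2 | 3 L M | 2 L; N ::= 3 1; L ::= 1 | 2 1 3 | 1 N

Unit pairs: S ⇒* {L}.
For every A with A ⇒* B via unit rules, add B's non-unit alternatives to A; then delete every rule of the form X → Y.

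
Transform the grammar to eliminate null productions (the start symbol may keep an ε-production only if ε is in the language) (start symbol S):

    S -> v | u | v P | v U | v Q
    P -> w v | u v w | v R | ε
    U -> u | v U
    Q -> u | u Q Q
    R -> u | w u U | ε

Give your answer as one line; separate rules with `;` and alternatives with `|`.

S -> v | u | v P | v U | v Q; P -> w v | u v w | v R | v; U -> u | v U; Q -> u | u Q Q; R -> u | w u U

Nullable nonterminals: {P, R}.
ε ∉ L(G), so no ε-production is kept.
Expand every rule over subsets of its nullable positions: P → v R gives v R | v.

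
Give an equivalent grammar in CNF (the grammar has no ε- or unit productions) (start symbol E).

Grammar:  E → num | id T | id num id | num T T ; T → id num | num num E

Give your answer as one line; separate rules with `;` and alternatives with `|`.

Introduce a nonterminal for each terminal appearing in a rule of length ≥ 2: X1 → id, X2 → num.
Binarize each right-hand side of length ≥ 3 by chaining fresh nonterminals (Y1, Y2, …): affected rules were E → X1 X2 X1; E → X2 T T; T → X2 X2 E.

E → num | X1 T | X1 Y1 | X2 Y2; T → X1 X2 | X2 Y3; X1 → id; X2 → num; Y1 → X2 X1; Y2 → T T; Y3 → X2 E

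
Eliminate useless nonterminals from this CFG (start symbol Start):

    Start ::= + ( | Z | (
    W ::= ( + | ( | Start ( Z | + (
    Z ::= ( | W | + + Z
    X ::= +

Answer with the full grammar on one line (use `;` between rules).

Start ::= + ( | Z | (; W ::= ( + | ( | Start ( Z | + (; Z ::= ( | W | + + Z

Generating nonterminals: {Start, W, X, Z}.
Reachable from Start after that: {Start, W, Z}.
Removed useless symbols: {X} and every production mentioning them.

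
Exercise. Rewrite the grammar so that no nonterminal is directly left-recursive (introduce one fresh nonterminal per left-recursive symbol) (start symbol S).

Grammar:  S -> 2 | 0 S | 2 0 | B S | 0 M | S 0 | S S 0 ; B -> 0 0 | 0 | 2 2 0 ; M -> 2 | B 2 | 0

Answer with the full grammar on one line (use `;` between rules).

S -> 2 S' | 0 S S' | 2 0 S' | B S S' | 0 M S'; B -> 0 0 | 0 | 2 2 0; M -> 2 | B 2 | 0; S' -> 0 S' | S 0 S' | epsilon

Left recursion appears on S.
For S: α = {0, S 0}, β = {2, 0 S, 2 0, B S, 0 M}. Rewrite as S → β S' and S' → α S' | ε.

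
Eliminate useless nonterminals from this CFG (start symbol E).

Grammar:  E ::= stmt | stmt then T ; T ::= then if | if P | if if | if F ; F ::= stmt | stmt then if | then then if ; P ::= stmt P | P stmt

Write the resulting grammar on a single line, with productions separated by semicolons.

E ::= stmt | stmt then T; T ::= then if | if if | if F; F ::= stmt | stmt then if | then then if

Generating nonterminals: {E, F, T}.
Reachable from E after that: {E, F, T}.
Removed useless symbols: {P} and every production mentioning them.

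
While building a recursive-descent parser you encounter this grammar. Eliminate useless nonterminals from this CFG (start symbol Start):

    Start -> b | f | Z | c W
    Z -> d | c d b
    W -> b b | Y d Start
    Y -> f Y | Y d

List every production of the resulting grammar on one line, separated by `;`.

Start -> b | f | Z | c W; Z -> d | c d b; W -> b b

Generating nonterminals: {Start, W, Z}.
Reachable from Start after that: {Start, W, Z}.
Removed useless symbols: {Y} and every production mentioning them.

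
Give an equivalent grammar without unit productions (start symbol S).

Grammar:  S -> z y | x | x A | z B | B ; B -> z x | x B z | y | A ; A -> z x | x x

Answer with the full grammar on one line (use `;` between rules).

S -> z x | x B z | y | z y | x | x A | z B | x x; B -> z x | x B z | y | x x; A -> z x | x x

Unit pairs: B ⇒* {A}; S ⇒* {A, B}.
Replace each nonterminal's rules with the union of the non-unit rules of every nonterminal it unit-derives.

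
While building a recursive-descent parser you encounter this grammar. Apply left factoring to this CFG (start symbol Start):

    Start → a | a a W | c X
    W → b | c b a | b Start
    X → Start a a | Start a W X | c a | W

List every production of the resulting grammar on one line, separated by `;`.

Start → c X | a Start1; W → c b a | b W1; X → c a | W | Start a X1; Start1 → ε | a W; W1 → ε | Start; X1 → a | W X

Start has alternatives sharing prefix 'a': factor to Start → a Start1 with Start1 → ε | a W.
W has alternatives sharing prefix 'b': factor to W → b W1 with W1 → ε | Start.
X has alternatives sharing prefix 'Start a': factor to X → Start a X1 with X1 → a | W X.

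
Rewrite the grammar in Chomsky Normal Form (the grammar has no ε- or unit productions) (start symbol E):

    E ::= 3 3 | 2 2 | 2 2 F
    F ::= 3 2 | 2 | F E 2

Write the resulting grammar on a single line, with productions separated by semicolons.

E ::= X1 X1 | X2 X2 | X2 Y1; F ::= X1 X2 | 2 | F Y2; X1 ::= 3; X2 ::= 2; Y1 ::= X2 F; Y2 ::= E X2

Introduce a nonterminal for each terminal appearing in a rule of length ≥ 2: X1 → 3, X2 → 2.
Binarize each right-hand side of length ≥ 3 by chaining fresh nonterminals (Y1, Y2, …): affected rules were E → X2 X2 F; F → F E X2.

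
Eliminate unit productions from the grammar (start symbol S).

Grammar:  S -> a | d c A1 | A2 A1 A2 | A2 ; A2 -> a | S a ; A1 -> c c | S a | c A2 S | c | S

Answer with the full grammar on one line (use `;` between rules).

S -> a | S a | d c A1 | A2 A1 A2; A2 -> a | S a; A1 -> a | S a | c c | c A2 S | c | d c A1 | A2 A1 A2

Unit pairs: A1 ⇒* {A2, S}; S ⇒* {A2}.
For each unit pair (A, B), copy every non-unit production of B to A, then drop all unit productions.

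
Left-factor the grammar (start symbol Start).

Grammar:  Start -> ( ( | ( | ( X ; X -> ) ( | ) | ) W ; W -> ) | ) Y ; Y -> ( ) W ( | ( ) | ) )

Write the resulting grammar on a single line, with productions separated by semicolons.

Start has alternatives sharing prefix '(': factor to Start → ( Start1 with Start1 → ( | ε | X.
X has alternatives sharing prefix ')': factor to X → ) X1 with X1 → ( | ε | W.
W has alternatives sharing prefix ')': factor to W → ) W1 with W1 → ε | Y.
Y has alternatives sharing prefix '( )': factor to Y → ( ) Y1 with Y1 → W ( | ε.

Start -> ( Start1; X -> ) X1; W -> ) W1; Y -> ) ) | ( ) Y1; Start1 -> ( | ε | X; X1 -> ( | ε | W; W1 -> ε | Y; Y1 -> W ( | ε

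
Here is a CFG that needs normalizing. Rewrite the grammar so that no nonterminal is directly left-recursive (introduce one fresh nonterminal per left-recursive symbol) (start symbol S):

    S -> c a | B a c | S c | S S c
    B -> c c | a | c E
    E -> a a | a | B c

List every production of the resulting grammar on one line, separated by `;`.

S -> c a S' | B a c S'; B -> c c | a | c E; E -> a a | a | B c; S' -> c S' | S c S' | ε

Left recursion appears on S.
For S: α = {c, S c}, β = {c a, B a c}. Rewrite as S → β S' and S' → α S' | ε.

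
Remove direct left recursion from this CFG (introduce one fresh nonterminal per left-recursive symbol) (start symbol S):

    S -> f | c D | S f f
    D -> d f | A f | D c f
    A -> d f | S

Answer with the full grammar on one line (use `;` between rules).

S -> f S' | c D S'; D -> d f D' | A f D'; A -> d f | S; S' -> f f S' | ε; D' -> c f D' | ε

S, D are directly left-recursive.
For S: α = {f f}, β = {f, c D}. Rewrite as S → β S' and S' → α S' | ε.
For D: α = {c f}, β = {d f, A f}. Rewrite as D → β D' and D' → α D' | ε.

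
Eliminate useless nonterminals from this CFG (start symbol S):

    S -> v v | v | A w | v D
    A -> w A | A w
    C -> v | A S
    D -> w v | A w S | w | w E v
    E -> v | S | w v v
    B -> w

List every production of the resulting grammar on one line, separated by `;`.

Generating nonterminals: {B, C, D, E, S}.
Reachable from S after that: {D, E, S}.
Removed useless symbols: {A, B, C} and every production mentioning them.

S -> v v | v | v D; D -> w v | w | w E v; E -> v | S | w v v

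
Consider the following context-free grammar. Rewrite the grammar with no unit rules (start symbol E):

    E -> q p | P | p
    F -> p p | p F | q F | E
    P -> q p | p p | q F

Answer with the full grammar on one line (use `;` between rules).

Unit pairs: E ⇒* {P}; F ⇒* {E, P}.
For each unit pair (A, B), copy every non-unit production of B to A, then drop all unit productions.

E -> q p | p | p p | q F; F -> q p | p | p p | p F | q F; P -> q p | p p | q F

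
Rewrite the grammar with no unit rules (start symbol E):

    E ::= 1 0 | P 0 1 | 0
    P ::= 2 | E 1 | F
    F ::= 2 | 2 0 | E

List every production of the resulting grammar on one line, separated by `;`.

Unit pairs: F ⇒* {E}; P ⇒* {E, F}.
For each unit pair (A, B), copy every non-unit production of B to A, then drop all unit productions.

E ::= 1 0 | P 0 1 | 0; P ::= 1 0 | P 0 1 | 0 | 2 | 2 0 | E 1; F ::= 1 0 | P 0 1 | 0 | 2 | 2 0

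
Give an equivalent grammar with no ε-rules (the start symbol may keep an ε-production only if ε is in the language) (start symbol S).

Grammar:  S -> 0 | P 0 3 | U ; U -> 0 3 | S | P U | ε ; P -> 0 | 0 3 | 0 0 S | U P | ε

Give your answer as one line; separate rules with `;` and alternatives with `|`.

Nullable nonterminals: {P, S, U}.
ε ∈ L(G) since S is nullable, so keep S → ε.
Expand every rule over subsets of its nullable positions: S → P 0 3 gives P 0 3 | 0 3. U → P U gives P U | P. P → 0 0 S gives 0 0 S | 0 0. P → U P gives U P | U.

S -> 0 | P 0 3 | 0 3 | U | ε; U -> 0 3 | S | P U | P; P -> 0 | 0 3 | 0 0 S | 0 0 | U P | U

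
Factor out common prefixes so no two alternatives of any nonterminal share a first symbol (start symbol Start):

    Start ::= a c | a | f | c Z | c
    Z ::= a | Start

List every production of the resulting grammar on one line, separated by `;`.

Start ::= f | a Start1 | c Start2; Z ::= a | Start; Start1 ::= c | ε; Start2 ::= Z | ε

Start has alternatives sharing prefix 'a': factor to Start → a Start1 with Start1 → c | ε.
Start has alternatives sharing prefix 'c': factor to Start → c Start2 with Start2 → Z | ε.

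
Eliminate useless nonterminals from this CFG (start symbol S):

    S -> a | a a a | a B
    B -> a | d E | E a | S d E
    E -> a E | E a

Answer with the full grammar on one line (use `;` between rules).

Generating nonterminals: {B, S}.
Reachable from S after that: {B, S}.
Removed useless symbols: {E} and every production mentioning them.

S -> a | a a a | a B; B -> a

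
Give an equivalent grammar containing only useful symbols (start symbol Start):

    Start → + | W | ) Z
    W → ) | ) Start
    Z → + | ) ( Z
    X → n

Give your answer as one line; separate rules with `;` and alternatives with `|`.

Start → + | W | ) Z; W → ) | ) Start; Z → + | ) ( Z

Generating nonterminals: {Start, W, X, Z}.
Reachable from Start after that: {Start, W, Z}.
Removed useless symbols: {X} and every production mentioning them.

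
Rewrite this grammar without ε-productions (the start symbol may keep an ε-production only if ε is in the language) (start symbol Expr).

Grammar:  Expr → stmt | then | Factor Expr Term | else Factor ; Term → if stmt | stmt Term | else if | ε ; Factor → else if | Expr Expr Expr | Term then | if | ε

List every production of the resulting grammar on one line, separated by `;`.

Expr → stmt | then | Factor Expr Term | Factor Expr | Expr Term | else Factor | else; Term → if stmt | stmt Term | stmt | else if; Factor → else if | Expr Expr Expr | Term then | then | if

Nullable nonterminals: {Factor, Term}.
ε ∉ L(G), so no ε-production is kept.
Expand every rule over subsets of its nullable positions: Expr → Factor Expr Term gives Factor Expr Term | Factor Expr | Expr Term. Expr → else Factor gives else Factor | else. Term → stmt Term gives stmt Term | stmt. Factor → Term then gives Term then | then.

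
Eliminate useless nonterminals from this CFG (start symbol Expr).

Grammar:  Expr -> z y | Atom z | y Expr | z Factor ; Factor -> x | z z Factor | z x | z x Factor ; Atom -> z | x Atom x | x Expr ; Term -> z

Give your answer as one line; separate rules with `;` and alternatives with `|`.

Expr -> z y | Atom z | y Expr | z Factor; Factor -> x | z z Factor | z x | z x Factor; Atom -> z | x Atom x | x Expr

Generating nonterminals: {Atom, Expr, Factor, Term}.
Reachable from Expr after that: {Atom, Expr, Factor}.
Removed useless symbols: {Term} and every production mentioning them.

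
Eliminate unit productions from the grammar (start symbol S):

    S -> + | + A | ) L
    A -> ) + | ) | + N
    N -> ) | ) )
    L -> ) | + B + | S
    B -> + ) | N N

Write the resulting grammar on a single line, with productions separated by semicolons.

S -> + | + A | ) L; A -> ) + | ) | + N; N -> ) | ) ); L -> ) | + B + | + | + A | ) L; B -> + ) | N N

Unit pairs: L ⇒* {S}.
Replace each nonterminal's rules with the union of the non-unit rules of every nonterminal it unit-derives.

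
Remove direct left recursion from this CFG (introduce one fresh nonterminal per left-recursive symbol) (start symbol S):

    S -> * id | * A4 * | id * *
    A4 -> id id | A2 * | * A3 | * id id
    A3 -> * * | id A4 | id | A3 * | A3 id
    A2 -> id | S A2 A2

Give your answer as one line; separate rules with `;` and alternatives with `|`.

S -> * id | * A4 * | id * *; A4 -> id id | A2 * | * A3 | * id id; A3 -> * * A3' | id A4 A3' | id A3'; A2 -> id | S A2 A2; A3' -> * A3' | id A3' | ε

A3 is directly left-recursive.
For A3: α = {*, id}, β = {* *, id A4, id}. Rewrite as A3 → β A3' and A3' → α A3' | ε.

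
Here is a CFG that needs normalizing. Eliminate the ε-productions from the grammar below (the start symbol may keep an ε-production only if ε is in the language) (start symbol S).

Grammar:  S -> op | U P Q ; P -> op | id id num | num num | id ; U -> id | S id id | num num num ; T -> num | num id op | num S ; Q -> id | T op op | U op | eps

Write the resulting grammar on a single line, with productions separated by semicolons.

Nullable set = {Q}.
ε ∉ L(G), so no ε-production is kept.
Expand every rule over subsets of its nullable positions: S → U P Q gives U P Q | U P.

S -> op | U P Q | U P; P -> op | id id num | num num | id; U -> id | S id id | num num num; T -> num | num id op | num S; Q -> id | T op op | U op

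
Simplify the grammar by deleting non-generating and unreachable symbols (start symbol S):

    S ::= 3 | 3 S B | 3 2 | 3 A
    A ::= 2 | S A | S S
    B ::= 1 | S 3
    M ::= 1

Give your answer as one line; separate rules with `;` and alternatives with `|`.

S ::= 3 | 3 S B | 3 2 | 3 A; A ::= 2 | S A | S S; B ::= 1 | S 3

Generating nonterminals: {A, B, M, S}.
Reachable from S after that: {A, B, S}.
Removed useless symbols: {M} and every production mentioning them.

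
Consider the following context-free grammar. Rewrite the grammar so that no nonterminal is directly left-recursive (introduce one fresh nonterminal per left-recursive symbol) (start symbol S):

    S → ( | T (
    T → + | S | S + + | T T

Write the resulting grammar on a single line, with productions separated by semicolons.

Directly left-recursive nonterminal: T.
For T: α = {T}, β = {+, S, S + +}. Rewrite as T → β T' and T' → α T' | ε.

S → ( | T (; T → + T' | S T' | S + + T'; T' → T T' | ε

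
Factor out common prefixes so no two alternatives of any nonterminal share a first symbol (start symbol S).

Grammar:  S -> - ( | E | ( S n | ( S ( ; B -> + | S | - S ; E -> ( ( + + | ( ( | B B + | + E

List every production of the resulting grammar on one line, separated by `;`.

S -> - ( | E | ( S S'; B -> + | S | - S; E -> B B + | + E | ( ( E'; S' -> n | (; E' -> + + | ε

S has alternatives sharing prefix '( S': factor to S → ( S S' with S' → n | (.
E has alternatives sharing prefix '( (': factor to E → ( ( E' with E' → + + | ε.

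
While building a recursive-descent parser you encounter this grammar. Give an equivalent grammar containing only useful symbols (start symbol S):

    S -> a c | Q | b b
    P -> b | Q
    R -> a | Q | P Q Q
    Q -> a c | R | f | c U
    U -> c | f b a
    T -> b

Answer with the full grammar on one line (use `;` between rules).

Generating nonterminals: {P, Q, R, S, T, U}.
Reachable from S after that: {P, Q, R, S, U}.
Removed useless symbols: {T} and every production mentioning them.

S -> a c | Q | b b; P -> b | Q; R -> a | Q | P Q Q; Q -> a c | R | f | c U; U -> c | f b a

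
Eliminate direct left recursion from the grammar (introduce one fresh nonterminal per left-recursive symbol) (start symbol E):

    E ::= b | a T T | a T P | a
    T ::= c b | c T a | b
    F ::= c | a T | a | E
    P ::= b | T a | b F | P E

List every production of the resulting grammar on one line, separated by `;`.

Left recursion appears on P.
For P: α = {E}, β = {b, T a, b F}. Rewrite as P → β P' and P' → α P' | ε.

E ::= b | a T T | a T P | a; T ::= c b | c T a | b; F ::= c | a T | a | E; P ::= b P' | T a P' | b F P'; P' ::= E P' | ε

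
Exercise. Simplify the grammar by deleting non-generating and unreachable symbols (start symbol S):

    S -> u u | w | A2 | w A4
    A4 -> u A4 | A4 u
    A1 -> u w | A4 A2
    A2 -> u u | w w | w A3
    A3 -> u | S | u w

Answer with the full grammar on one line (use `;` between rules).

Generating nonterminals: {A1, A2, A3, S}.
Reachable from S after that: {A2, A3, S}.
Removed useless symbols: {A1, A4} and every production mentioning them.

S -> u u | w | A2; A2 -> u u | w w | w A3; A3 -> u | S | u w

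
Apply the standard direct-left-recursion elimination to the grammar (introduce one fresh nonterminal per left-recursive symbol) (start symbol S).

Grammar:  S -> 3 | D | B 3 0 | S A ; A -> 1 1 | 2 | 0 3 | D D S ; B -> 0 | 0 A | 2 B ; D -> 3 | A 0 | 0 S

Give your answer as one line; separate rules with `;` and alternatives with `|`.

S -> 3 S' | D S' | B 3 0 S'; A -> 1 1 | 2 | 0 3 | D D S; B -> 0 | 0 A | 2 B; D -> 3 | A 0 | 0 S; S' -> A S' | ε

Left recursion appears on S.
For S: α = {A}, β = {3, D, B 3 0}. Rewrite as S → β S' and S' → α S' | ε.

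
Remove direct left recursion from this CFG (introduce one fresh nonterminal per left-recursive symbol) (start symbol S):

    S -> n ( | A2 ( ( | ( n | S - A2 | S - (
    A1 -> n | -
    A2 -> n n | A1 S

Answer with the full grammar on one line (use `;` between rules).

S -> n ( S' | A2 ( ( S' | ( n S'; A1 -> n | -; A2 -> n n | A1 S; S' -> - A2 S' | - ( S' | ε

S is directly left-recursive.
For S: α = {- A2, - (}, β = {n (, A2 ( (, ( n}. Rewrite as S → β S' and S' → α S' | ε.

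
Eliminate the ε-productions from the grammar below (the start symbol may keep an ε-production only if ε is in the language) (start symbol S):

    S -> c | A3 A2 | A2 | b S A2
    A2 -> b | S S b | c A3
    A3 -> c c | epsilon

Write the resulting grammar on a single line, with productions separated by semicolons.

S -> c | A3 A2 | A2 | b S A2; A2 -> b | S S b | c A3 | c; A3 -> c c

The nullable symbols are {A3}.
ε ∉ L(G), so no ε-production is kept.
Add the nullable-subset variants: S → A3 A2 gives A3 A2 | A2. A2 → c A3 gives c A3 | c.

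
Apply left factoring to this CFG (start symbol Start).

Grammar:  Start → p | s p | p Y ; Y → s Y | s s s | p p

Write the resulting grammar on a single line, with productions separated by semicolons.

Start has alternatives sharing prefix 'p': factor to Start → p Start1 with Start1 → ε | Y.
Y has alternatives sharing prefix 's': factor to Y → s Y1 with Y1 → Y | s s.

Start → s p | p Start1; Y → p p | s Y1; Start1 → ε | Y; Y1 → Y | s s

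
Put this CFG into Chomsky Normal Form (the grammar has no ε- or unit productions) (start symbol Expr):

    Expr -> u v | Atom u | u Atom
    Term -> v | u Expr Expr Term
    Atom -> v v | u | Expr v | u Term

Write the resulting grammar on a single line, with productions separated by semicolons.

Introduce a nonterminal for each terminal appearing in a rule of length ≥ 2: X1 → u, X2 → v.
Binarize each right-hand side of length ≥ 3 by chaining fresh nonterminals (Y1, Y2, …): affected rules were Term → X1 Expr Expr Term.

Expr -> X1 X2 | Atom X1 | X1 Atom; Term -> v | X1 Y1; Atom -> X2 X2 | u | Expr X2 | X1 Term; X1 -> u; X2 -> v; Y1 -> Expr Y2; Y2 -> Expr Term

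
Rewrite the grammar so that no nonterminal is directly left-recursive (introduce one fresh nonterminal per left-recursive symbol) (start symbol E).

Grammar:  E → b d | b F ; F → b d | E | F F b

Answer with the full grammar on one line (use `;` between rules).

Directly left-recursive nonterminal: F.
For F: α = {F b}, β = {b d, E}. Rewrite as F → β F' and F' → α F' | ε.

E → b d | b F; F → b d F' | E F'; F' → F b F' | ε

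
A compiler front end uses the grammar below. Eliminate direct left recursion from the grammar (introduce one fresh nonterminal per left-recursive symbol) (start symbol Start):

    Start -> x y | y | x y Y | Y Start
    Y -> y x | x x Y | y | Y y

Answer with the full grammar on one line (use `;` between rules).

Start -> x y | y | x y Y | Y Start; Y -> y x Y1 | x x Y Y1 | y Y1; Y1 -> y Y1 | eps

Left recursion appears on Y.
For Y: α = {y}, β = {y x, x x Y, y}. Rewrite as Y → β Y1 and Y1 → α Y1 | ε.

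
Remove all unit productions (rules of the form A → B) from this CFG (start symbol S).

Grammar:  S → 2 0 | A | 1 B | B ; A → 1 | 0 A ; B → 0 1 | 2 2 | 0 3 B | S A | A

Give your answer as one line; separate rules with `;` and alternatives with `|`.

Unit pairs: B ⇒* {A}; S ⇒* {A, B}.
Replace each nonterminal's rules with the union of the non-unit rules of every nonterminal it unit-derives.

S → 0 1 | 2 2 | 0 3 B | S A | 2 0 | 1 B | 1 | 0 A; A → 1 | 0 A; B → 0 1 | 2 2 | 0 3 B | S A | 1 | 0 A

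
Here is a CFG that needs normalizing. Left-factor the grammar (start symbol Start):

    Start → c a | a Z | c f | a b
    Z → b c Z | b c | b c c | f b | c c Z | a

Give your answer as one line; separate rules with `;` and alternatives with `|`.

Start → c Start1 | a Start2; Z → f b | c c Z | a | b c Z1; Start1 → a | f; Start2 → Z | b; Z1 → Z | ε | c

Start has alternatives sharing prefix 'c': factor to Start → c Start1 with Start1 → a | f.
Start has alternatives sharing prefix 'a': factor to Start → a Start2 with Start2 → Z | b.
Z has alternatives sharing prefix 'b c': factor to Z → b c Z1 with Z1 → Z | ε | c.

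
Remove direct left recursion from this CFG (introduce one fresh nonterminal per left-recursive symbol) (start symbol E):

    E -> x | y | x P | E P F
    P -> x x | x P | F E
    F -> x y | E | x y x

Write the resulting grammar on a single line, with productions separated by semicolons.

Left recursion appears on E.
For E: α = {P F}, β = {x, y, x P}. Rewrite as E → β E' and E' → α E' | ε.

E -> x E' | y E' | x P E'; P -> x x | x P | F E; F -> x y | E | x y x; E' -> P F E' | ε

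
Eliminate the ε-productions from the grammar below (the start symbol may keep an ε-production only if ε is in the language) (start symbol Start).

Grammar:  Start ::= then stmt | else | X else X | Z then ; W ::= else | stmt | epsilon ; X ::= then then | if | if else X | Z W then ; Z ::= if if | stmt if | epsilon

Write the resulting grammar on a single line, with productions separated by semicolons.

Nullable nonterminals: {W, Z}.
ε ∉ L(G), so no ε-production is kept.
Expand every rule over subsets of its nullable positions: Start → Z then gives Z then | then. X → Z W then gives Z W then | Z then | W then | then.

Start ::= then stmt | else | X else X | Z then | then; W ::= else | stmt; X ::= then then | if | if else X | Z W then | Z then | W then | then; Z ::= if if | stmt if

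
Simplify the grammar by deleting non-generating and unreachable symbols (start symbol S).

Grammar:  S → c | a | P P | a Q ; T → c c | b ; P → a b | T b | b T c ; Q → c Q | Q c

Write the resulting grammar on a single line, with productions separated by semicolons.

Generating nonterminals: {P, S, T}.
Reachable from S after that: {P, S, T}.
Removed useless symbols: {Q} and every production mentioning them.

S → c | a | P P; T → c c | b; P → a b | T b | b T c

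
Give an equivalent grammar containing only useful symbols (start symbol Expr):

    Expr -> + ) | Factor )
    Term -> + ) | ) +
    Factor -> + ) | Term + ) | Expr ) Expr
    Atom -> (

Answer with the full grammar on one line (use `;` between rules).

Expr -> + ) | Factor ); Term -> + ) | ) +; Factor -> + ) | Term + ) | Expr ) Expr

Generating nonterminals: {Atom, Expr, Factor, Term}.
Reachable from Expr after that: {Expr, Factor, Term}.
Removed useless symbols: {Atom} and every production mentioning them.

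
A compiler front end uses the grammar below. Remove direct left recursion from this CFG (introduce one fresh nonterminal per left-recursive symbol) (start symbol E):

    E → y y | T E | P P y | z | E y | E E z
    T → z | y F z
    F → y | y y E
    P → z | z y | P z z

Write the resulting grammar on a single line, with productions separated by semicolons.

E → y y E' | T E E' | P P y E' | z E'; T → z | y F z; F → y | y y E; P → z P' | z y P'; E' → y E' | E z E' | ε; P' → z z P' | ε

Left recursion appears on E, P.
For E: α = {y, E z}, β = {y y, T E, P P y, z}. Rewrite as E → β E' and E' → α E' | ε.
For P: α = {z z}, β = {z, z y}. Rewrite as P → β P' and P' → α P' | ε.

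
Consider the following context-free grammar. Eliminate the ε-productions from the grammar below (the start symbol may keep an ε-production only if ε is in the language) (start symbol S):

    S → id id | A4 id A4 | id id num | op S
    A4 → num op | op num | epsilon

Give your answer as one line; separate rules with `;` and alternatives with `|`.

S → id id | A4 id A4 | A4 id | id A4 | id | id id num | op S; A4 → num op | op num

Nullable set = {A4}.
ε ∉ L(G), so no ε-production is kept.
Expand every rule over subsets of its nullable positions: S → A4 id A4 gives A4 id A4 | A4 id | id A4 | id.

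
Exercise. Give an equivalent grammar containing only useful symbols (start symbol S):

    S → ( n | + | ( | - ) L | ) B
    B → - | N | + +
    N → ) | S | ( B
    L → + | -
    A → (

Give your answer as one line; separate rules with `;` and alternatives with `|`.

Generating nonterminals: {A, B, L, N, S}.
Reachable from S after that: {B, L, N, S}.
Removed useless symbols: {A} and every production mentioning them.

S → ( n | + | ( | - ) L | ) B; B → - | N | + +; N → ) | S | ( B; L → + | -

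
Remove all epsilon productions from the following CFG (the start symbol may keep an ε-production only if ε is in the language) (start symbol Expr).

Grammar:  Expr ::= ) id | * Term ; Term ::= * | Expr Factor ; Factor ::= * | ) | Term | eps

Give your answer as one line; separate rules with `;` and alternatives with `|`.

Nullable nonterminals: {Factor}.
ε ∉ L(G), so no ε-production is kept.
Expand every rule over subsets of its nullable positions: Term → Expr Factor gives Expr Factor | Expr.

Expr ::= ) id | * Term; Term ::= * | Expr Factor | Expr; Factor ::= * | ) | Term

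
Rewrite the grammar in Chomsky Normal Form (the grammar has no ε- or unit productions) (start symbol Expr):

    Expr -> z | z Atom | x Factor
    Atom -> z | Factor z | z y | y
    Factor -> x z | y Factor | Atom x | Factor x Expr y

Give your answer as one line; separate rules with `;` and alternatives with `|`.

Introduce a nonterminal for each terminal appearing in a rule of length ≥ 2: X1 → z, X2 → x, X3 → y.
Binarize each right-hand side of length ≥ 3 by chaining fresh nonterminals (Y1, Y2, …): affected rules were Factor → Factor X2 Expr X3.

Expr -> z | X1 Atom | X2 Factor; Atom -> z | Factor X1 | X1 X3 | y; Factor -> X2 X1 | X3 Factor | Atom X2 | Factor Y1; X1 -> z; X2 -> x; X3 -> y; Y1 -> X2 Y2; Y2 -> Expr X3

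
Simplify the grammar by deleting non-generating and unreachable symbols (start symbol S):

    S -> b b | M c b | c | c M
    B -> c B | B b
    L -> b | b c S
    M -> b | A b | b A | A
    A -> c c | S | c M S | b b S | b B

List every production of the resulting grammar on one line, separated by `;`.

S -> b b | M c b | c | c M; M -> b | A b | b A | A; A -> c c | S | c M S | b b S

Generating nonterminals: {A, L, M, S}.
Reachable from S after that: {A, M, S}.
Removed useless symbols: {B, L} and every production mentioning them.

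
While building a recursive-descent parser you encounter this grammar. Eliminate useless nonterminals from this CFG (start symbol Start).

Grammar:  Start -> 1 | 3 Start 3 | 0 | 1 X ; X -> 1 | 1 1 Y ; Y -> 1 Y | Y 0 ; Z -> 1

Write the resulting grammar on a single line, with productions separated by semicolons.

Start -> 1 | 3 Start 3 | 0 | 1 X; X -> 1

Generating nonterminals: {Start, X, Z}.
Reachable from Start after that: {Start, X}.
Removed useless symbols: {Y, Z} and every production mentioning them.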